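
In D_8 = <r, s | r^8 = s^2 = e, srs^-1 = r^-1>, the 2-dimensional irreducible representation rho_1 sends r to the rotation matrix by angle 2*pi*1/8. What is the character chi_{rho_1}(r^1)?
chi_{rho_1}(r^1) = 2*cos(2*pi*1*1/8) = sqrt(2)

Reasoning: rho_1(r^1) is rotation by angle 2*pi*1*1/8, whose trace is 2*cos(2*pi*1*1/8) = sqrt(2).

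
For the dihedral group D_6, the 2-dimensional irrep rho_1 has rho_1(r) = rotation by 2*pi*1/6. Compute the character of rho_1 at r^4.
chi_{rho_1}(r^4) = 2*cos(2*pi*1*4/6) = -1

Working: rho_1(r^4) is rotation by angle 2*pi*1*4/6, whose trace is 2*cos(2*pi*1*4/6) = -1.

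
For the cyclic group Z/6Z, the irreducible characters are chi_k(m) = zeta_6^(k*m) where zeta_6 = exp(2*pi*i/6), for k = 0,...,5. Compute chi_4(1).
chi_4(1) = zeta_6^4 = exp(-2*I*pi/3)

Proof sketch: chi_4(1) = zeta_6^(4*1) = zeta_6^4. Since zeta_6^6 = 1, this equals zeta_6^4 = exp(2*pi*i*4/6) = exp(-2*I*pi/3).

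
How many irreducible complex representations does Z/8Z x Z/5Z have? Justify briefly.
40

Why: The number of irreducible complex representations of a finite group equals its number of conjugacy classes. Z/8Z x Z/5Z is abelian of order 40, so every element is its own conjugacy class: 40 classes, so Z/8Z x Z/5Z (order 40) has exactly 40 irreducible complex representations.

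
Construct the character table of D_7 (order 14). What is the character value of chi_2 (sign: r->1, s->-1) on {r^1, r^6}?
Conjugacy classes: {e} of size 1, {r^1, r^6} of size 2, {r^2, r^5} of size 2, {r^3, r^4} of size 2, {s, sr, ..., sr^6} of size 7.
Character table:
  irrep \ class              {e} (size 1)  {r^1, r^6} (size 2)  {r^2, r^5} (size 2)  {r^3, r^4} (size 2)  {s, sr, ..., sr^6} (size 7)
  chi_1 (triv)               1             1                    1                    1                    1                          
  chi_2 (sign: r->1, s->-1)  1             1                    1                    1                    -1                         
  chi_3 (2d, j=1)            2             2*cos(2*pi/7)        -2*cos(3*pi/7)       -2*cos(pi/7)         0                          
  chi_4 (2d, j=2)            2             -2*cos(3*pi/7)       -2*cos(pi/7)         2*cos(2*pi/7)        0                          
  chi_5 (2d, j=3)            2             -2*cos(pi/7)         2*cos(2*pi/7)        -2*cos(3*pi/7)       0                          

Spot check: chi_2 (sign: r->1, s->-1) on {r^1, r^6} = 1.

Explanation: D_7 has order 2*7 = 14 with 5 conjugacy classes, hence 5 irreducibles. Sum of squared dims 1 + 1 + 4 + 4 + 4 = 14 = |G|. Linear characters come from the abelianisation; the 2-dimensional irreps have character r^k -> 2*cos(2*pi*j*k/7), reflections -> 0.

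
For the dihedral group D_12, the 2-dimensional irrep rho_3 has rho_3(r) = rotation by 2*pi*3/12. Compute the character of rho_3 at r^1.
chi_{rho_3}(r^1) = 2*cos(2*pi*3*1/12) = 0

Derivation: rho_3(r^1) is rotation by angle 2*pi*3*1/12, whose trace is 2*cos(2*pi*3*1/12) = 0.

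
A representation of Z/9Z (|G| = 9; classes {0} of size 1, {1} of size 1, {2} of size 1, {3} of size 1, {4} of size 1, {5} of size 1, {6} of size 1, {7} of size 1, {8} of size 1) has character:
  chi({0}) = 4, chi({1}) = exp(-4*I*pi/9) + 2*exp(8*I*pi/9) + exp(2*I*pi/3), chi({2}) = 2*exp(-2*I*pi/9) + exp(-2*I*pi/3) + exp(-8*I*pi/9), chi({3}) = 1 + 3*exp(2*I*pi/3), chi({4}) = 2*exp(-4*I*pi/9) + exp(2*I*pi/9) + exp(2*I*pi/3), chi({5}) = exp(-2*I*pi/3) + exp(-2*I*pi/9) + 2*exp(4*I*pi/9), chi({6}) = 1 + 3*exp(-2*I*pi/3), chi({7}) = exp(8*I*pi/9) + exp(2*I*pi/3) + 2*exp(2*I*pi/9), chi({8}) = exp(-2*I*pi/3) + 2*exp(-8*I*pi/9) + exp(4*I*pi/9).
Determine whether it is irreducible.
Not irreducible (reducible): <chi, chi> = 6 > 1.

Reasoning: <chi, chi> = (1/|G|) sum_C |C| * |chi(C)|^2 = (1/9)[1*|4|^2 + 1*|exp(-4*I*pi/9) + 2*exp(8*I*pi/9) + exp(2*I*pi/3)|^2 + 1*|2*exp(-2*I*pi/9) + exp(-2*I*pi/3) + exp(-8*I*pi/9)|^2 + 1*|1 + 3*exp(2*I*pi/3)|^2 + 1*|2*exp(-4*I*pi/9) + exp(2*I*pi/9) + exp(2*I*pi/3)|^2 + 1*|exp(-2*I*pi/3) + exp(-2*I*pi/9) + 2*exp(4*I*pi/9)|^2 + 1*|1 + 3*exp(-2*I*pi/3)|^2 + 1*|exp(8*I*pi/9) + exp(2*I*pi/3) + 2*exp(2*I*pi/9)|^2 + 1*|exp(-2*I*pi/3) + 2*exp(-8*I*pi/9) + exp(4*I*pi/9)|^2]
  = (1/9)[(16) + (6 + 2*exp(-2*I*pi/3) + 2*exp(-2*I*pi/9) + exp(-8*I*pi/9) + exp(8*I*pi/9) + 2*exp(2*I*pi/9) + 2*exp(2*I*pi/3)) + (6 + 2*exp(-4*I*pi/9) + 2*exp(-2*I*pi/3) + exp(-2*I*pi/9) + exp(2*I*pi/9) + 2*exp(2*I*pi/3) + 2*exp(4*I*pi/9)) + (7) + (6 + 2*exp(-2*I*pi/3) + exp(-4*I*pi/9) + 2*exp(-8*I*pi/9) + 2*exp(8*I*pi/9) + exp(4*I*pi/9) + 2*exp(2*I*pi/3)) + (6 + 2*exp(-2*I*pi/3) + exp(-4*I*pi/9) + 2*exp(-8*I*pi/9) + 2*exp(8*I*pi/9) + exp(4*I*pi/9) + 2*exp(2*I*pi/3)) + (7) + (6 + 2*exp(-4*I*pi/9) + 2*exp(-2*I*pi/3) + exp(-2*I*pi/9) + exp(2*I*pi/9) + 2*exp(2*I*pi/3) + 2*exp(4*I*pi/9)) + (6 + 2*exp(-2*I*pi/3) + 2*exp(-2*I*pi/9) + exp(-8*I*pi/9) + exp(8*I*pi/9) + 2*exp(2*I*pi/9) + 2*exp(2*I*pi/3))] = 54/9 = 6.
(Exp terms are combined using exp(i*s)*conj(exp(i*t)) = exp(i*(s-t)), and sums of them are collapsed using the identity that for every m > 1 the m distinct m-th roots of unity sum to 0, e.g. 1 + exp(2*I*pi/3) + exp(-2*I*pi/3) = 0.)
A character is irreducible iff <chi, chi> = 1, so this representation is reducible.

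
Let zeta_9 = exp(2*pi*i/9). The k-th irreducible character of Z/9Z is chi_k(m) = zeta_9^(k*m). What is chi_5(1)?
chi_5(1) = zeta_9^5 = exp(-8*I*pi/9)

Argument: chi_5(1) = zeta_9^(5*1) = zeta_9^5. Since zeta_9^9 = 1, this equals zeta_9^5 = exp(2*pi*i*5/9) = exp(-8*I*pi/9).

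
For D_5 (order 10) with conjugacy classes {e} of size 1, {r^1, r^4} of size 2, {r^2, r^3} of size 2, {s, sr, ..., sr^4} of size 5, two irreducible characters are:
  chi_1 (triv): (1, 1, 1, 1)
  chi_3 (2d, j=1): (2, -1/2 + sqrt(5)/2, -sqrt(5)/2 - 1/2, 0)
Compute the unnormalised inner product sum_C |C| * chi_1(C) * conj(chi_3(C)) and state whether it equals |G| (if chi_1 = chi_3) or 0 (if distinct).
Sum = 0; so <chi_1, chi_3> = 0 (distinct irreducibles are orthogonal).

Reasoning: Compute term by term over conjugacy classes (|C| * chi_1(C) * conj(chi_3(C))):
  1*(1)*conj(2) + 2*(1)*conj(-1/2 + sqrt(5)/2) + 2*(1)*conj(-sqrt(5)/2 - 1/2) + 5*(1)*conj(0)
  = (2) + (-1 + sqrt(5)) + (-sqrt(5) - 1) + (0)
  = 0.
Dividing by |G| = 10 gives 0/10 = 0, matching the row-orthogonality relation <chi_1, chi_3> = [chi_1 = chi_3].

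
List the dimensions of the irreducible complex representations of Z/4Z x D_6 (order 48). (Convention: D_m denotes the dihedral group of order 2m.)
Dimensions: 1, 1, 1, 1, 1, 1, 1, 1, 1, 1, 1, 1, 1, 1, 1, 1, 2, 2, 2, 2, 2, 2, 2, 2

Reasoning: There are 24 irreducibles (= number of conjugacy classes). Their dimensions d_i satisfy sum d_i^2 = |G| = 48: 1 + 1 + 1 + 1 + 1 + 1 + 1 + 1 + 1 + 1 + 1 + 1 + 1 + 1 + 1 + 1 + 4 + 4 + 4 + 4 + 4 + 4 + 4 + 4 = 48. (For the product with Z/4Z: each of the 4 1-dim characters of Z/4Z tensors with each irrep of D_6, giving 4 copies of each D_6-dimension.)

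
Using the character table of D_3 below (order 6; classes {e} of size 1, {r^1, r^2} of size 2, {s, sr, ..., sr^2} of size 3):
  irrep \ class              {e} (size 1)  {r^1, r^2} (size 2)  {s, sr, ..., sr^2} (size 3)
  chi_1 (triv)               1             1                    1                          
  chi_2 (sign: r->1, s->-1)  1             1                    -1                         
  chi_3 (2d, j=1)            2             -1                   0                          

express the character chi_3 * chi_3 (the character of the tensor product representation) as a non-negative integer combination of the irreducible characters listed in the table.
chi_3 tensor chi_3 = chi_1 + chi_2 + chi_3 (all other irreducibles have multiplicity 0).

Derivation: The character of a tensor product is the pointwise product (chi_3 * chi_3)(C) = chi_3(C) * chi_3(C):
  {e}: (2)*(2), {r^1, r^2}: (-1)*(-1), {s, sr, ..., sr^2}: (0)*(0)
so (chi_3 * chi_3) takes values
  {e} -> 4, {r^1, r^2} -> 1, {s, sr, ..., sr^2} -> 0.
Now take the inner product of this character with each irreducible chi from the table, <chi_3*chi_3, chi> = (1/6) sum_C |C| (chi_3*chi_3)(C) conj(chi(C)):
  <chi_3*chi_3, chi_1> = (1/6)[1*(4)*conj(1) + 2*(1)*conj(1) + 3*(0)*conj(1)]
      = (1/6)[(4) + (2) + (0)] = 6/6 = 1
  <chi_3*chi_3, chi_2> = (1/6)[1*(4)*conj(1) + 2*(1)*conj(1) + 3*(0)*conj(-1)]
      = (1/6)[(4) + (2) + (0)] = 6/6 = 1
  <chi_3*chi_3, chi_3> = (1/6)[1*(4)*conj(2) + 2*(1)*conj(-1) + 3*(0)*conj(0)]
      = (1/6)[(8) + (-2) + (0)] = 6/6 = 1
Hence the multiplicities are chi_1: 1, chi_2: 1, chi_3: 1. Dimension check: dim(chi_3)*dim(chi_3) = 2*2 = 4 and sum (mult * dim) = 1*1 + 1*1 + 1*2 = 4.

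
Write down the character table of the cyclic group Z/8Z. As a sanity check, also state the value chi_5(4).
Character table of Z/8Z (irreps indexed chi_0,...,chi_7 with chi_k(m) = zeta_8^(k*m), zeta_8 = exp(2*pi*i/8)):
  irrep \ class  {0} (size 1)  {1} (size 1)    {2} (size 1)  {3} (size 1)    {4} (size 1)  {5} (size 1)    {6} (size 1)  {7} (size 1)  
  chi_0          1             1               1             1               1             1               1             1             
  chi_1          1             exp(I*pi/4)     I             exp(3*I*pi/4)   -1            exp(-3*I*pi/4)  -I            exp(-I*pi/4)  
  chi_2          1             I               -1            -I              1             I               -1            -I            
  chi_3          1             exp(3*I*pi/4)   -I            exp(I*pi/4)     -1            exp(-I*pi/4)    I             exp(-3*I*pi/4)
  chi_4          1             -1              1             -1              1             -1              1             -1            
  chi_5          1             exp(-3*I*pi/4)  I             exp(-I*pi/4)    -1            exp(I*pi/4)     -I            exp(3*I*pi/4) 
  chi_6          1             -I              -1            I               1             -I              -1            I             
  chi_7          1             exp(-I*pi/4)    -I            exp(-3*I*pi/4)  -1            exp(3*I*pi/4)   I             exp(I*pi/4)   

Spot check: chi_5(4) = zeta_8^(5*4) = zeta_8^20 = -1.

Z/8Z is abelian, so all 8 irreducible complex representations are 1-dimensional. They are given by chi_k(m) = zeta_8^(k*m) for k = 0,...,7. Row orthogonality: sum_m chi_k(m) conj(chi_l(m)) = 8 * [k = l].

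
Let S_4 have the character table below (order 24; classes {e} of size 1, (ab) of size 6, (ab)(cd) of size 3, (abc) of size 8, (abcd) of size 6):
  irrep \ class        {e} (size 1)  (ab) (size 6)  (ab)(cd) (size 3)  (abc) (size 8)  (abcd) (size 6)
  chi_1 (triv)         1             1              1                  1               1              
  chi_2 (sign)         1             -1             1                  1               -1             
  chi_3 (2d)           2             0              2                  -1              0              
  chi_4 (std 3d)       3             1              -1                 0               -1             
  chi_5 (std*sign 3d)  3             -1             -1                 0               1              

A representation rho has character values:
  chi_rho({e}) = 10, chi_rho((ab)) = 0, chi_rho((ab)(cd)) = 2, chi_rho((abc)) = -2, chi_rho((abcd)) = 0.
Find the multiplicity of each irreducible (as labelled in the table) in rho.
Multiplicities: chi_1: 0, chi_2: 0, chi_3: 2, chi_4: 1, chi_5: 1.

Details: Use <chi_rho, chi> = (1/|G|) sum_C |C| * chi_rho(C) * conj(chi(C)) with |G| = 24 for each irreducible chi in the table:
  <chi_rho, chi_1> = (1/24)[1*(10)*conj(1) + 6*(0)*conj(1) + 3*(2)*conj(1) + 8*(-2)*conj(1) + 6*(0)*conj(1)]
      = (1/24)[(10) + (0) + (6) + (-16) + (0)] = 0/24 = 0
  <chi_rho, chi_2> = (1/24)[1*(10)*conj(1) + 6*(0)*conj(-1) + 3*(2)*conj(1) + 8*(-2)*conj(1) + 6*(0)*conj(-1)]
      = (1/24)[(10) + (0) + (6) + (-16) + (0)] = 0/24 = 0
  <chi_rho, chi_3> = (1/24)[1*(10)*conj(2) + 6*(0)*conj(0) + 3*(2)*conj(2) + 8*(-2)*conj(-1) + 6*(0)*conj(0)]
      = (1/24)[(20) + (0) + (12) + (16) + (0)] = 48/24 = 2
  <chi_rho, chi_4> = (1/24)[1*(10)*conj(3) + 6*(0)*conj(1) + 3*(2)*conj(-1) + 8*(-2)*conj(0) + 6*(0)*conj(-1)]
      = (1/24)[(30) + (0) + (-6) + (0) + (0)] = 24/24 = 1
  <chi_rho, chi_5> = (1/24)[1*(10)*conj(3) + 6*(0)*conj(-1) + 3*(2)*conj(-1) + 8*(-2)*conj(0) + 6*(0)*conj(1)]
      = (1/24)[(30) + (0) + (-6) + (0) + (0)] = 24/24 = 1
Dimension check: dim(rho) = sum (mult * dim) = 0*1 + 0*1 + 2*2 + 1*3 + 1*3 = 10 = chi_rho(e) = 10.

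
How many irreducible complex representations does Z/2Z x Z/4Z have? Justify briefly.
8

Working: The number of irreducible complex representations of a finite group equals its number of conjugacy classes. Z/2Z x Z/4Z is abelian of order 8, so every element is its own conjugacy class: 8 classes, so Z/2Z x Z/4Z (order 8) has exactly 8 irreducible complex representations.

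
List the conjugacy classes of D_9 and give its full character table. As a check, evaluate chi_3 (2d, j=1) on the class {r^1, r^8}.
Conjugacy classes: {e} of size 1, {r^1, r^8} of size 2, {r^2, r^7} of size 2, {r^3, r^6} of size 2, {r^4, r^5} of size 2, {s, sr, ..., sr^8} of size 9.
Character table:
  irrep \ class              {e} (size 1)  {r^1, r^8} (size 2)  {r^2, r^7} (size 2)  {r^3, r^6} (size 2)  {r^4, r^5} (size 2)  {s, sr, ..., sr^8} (size 9)
  chi_1 (triv)               1             1                    1                    1                    1                    1                          
  chi_2 (sign: r->1, s->-1)  1             1                    1                    1                    1                    -1                         
  chi_3 (2d, j=1)            2             2*cos(2*pi/9)        2*cos(4*pi/9)        -1                   -2*cos(pi/9)         0                          
  chi_4 (2d, j=2)            2             2*cos(4*pi/9)        -2*cos(pi/9)         -1                   2*cos(2*pi/9)        0                          
  chi_5 (2d, j=3)            2             -1                   -1                   2                    -1                   0                          
  chi_6 (2d, j=4)            2             -2*cos(pi/9)         2*cos(2*pi/9)        -1                   2*cos(4*pi/9)        0                          

Spot check: chi_3 (2d, j=1) on {r^1, r^8} = 2*cos(2*pi/9).

Argument: D_9 has order 2*9 = 18 with 6 conjugacy classes, hence 6 irreducibles. Sum of squared dims 1 + 1 + 4 + 4 + 4 + 4 = 18 = |G|. Linear characters come from the abelianisation; the 2-dimensional irreps have character r^k -> 2*cos(2*pi*j*k/9), reflections -> 0.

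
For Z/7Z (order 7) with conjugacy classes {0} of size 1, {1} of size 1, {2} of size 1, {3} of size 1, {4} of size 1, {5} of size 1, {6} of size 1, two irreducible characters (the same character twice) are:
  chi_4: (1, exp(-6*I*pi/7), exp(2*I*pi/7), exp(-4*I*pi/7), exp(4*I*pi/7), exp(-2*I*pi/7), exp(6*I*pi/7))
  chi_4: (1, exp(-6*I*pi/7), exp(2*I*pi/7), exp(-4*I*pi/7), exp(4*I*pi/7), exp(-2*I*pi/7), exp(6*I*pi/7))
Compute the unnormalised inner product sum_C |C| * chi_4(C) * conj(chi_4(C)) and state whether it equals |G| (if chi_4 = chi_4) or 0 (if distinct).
Sum = 7 = |G| = 7; so <chi_4, chi_4> = 1 (norm-1 confirms irreducibility).

Explanation: Compute term by term over conjugacy classes (|C| * chi_4(C) * conj(chi_4(C))):
  1*(1)*conj(1) + 1*(exp(-6*I*pi/7))*conj(exp(-6*I*pi/7)) + 1*(exp(2*I*pi/7))*conj(exp(2*I*pi/7)) + 1*(exp(-4*I*pi/7))*conj(exp(-4*I*pi/7)) + 1*(exp(4*I*pi/7))*conj(exp(4*I*pi/7)) + 1*(exp(-2*I*pi/7))*conj(exp(-2*I*pi/7)) + 1*(exp(6*I*pi/7))*conj(exp(6*I*pi/7))
  = (1) + (1) + (1) + (1) + (1) + (1) + (1)
  = 7.
(Exp terms are combined using exp(i*s)*conj(exp(i*t)) = exp(i*(s-t)), and sums of them are collapsed using the identity that for every m > 1 the m distinct m-th roots of unity sum to 0, e.g. 1 + exp(2*I*pi/3) + exp(-2*I*pi/3) = 0.)
Dividing by |G| = 7 gives 7/7 = 1, matching the row-orthogonality relation <chi_4, chi_4> = [chi_4 = chi_4].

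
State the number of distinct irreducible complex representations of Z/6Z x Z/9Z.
54

Details: The number of irreducible complex representations of a finite group equals its number of conjugacy classes. Z/6Z x Z/9Z is abelian of order 54, so every element is its own conjugacy class: 54 classes, so Z/6Z x Z/9Z (order 54) has exactly 54 irreducible complex representations.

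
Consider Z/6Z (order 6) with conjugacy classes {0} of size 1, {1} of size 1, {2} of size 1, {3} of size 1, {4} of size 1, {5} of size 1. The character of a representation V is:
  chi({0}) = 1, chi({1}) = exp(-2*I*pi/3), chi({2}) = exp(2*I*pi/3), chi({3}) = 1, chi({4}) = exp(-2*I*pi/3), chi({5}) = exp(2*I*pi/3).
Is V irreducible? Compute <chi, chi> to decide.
Irreducible: <chi, chi> = 1.

Explanation: <chi, chi> = (1/|G|) sum_C |C| * |chi(C)|^2 = (1/6)[1*|1|^2 + 1*|exp(-2*I*pi/3)|^2 + 1*|exp(2*I*pi/3)|^2 + 1*|1|^2 + 1*|exp(-2*I*pi/3)|^2 + 1*|exp(2*I*pi/3)|^2]
  = (1/6)[(1) + (1) + (1) + (1) + (1) + (1)] = 6/6 = 1.
(Exp terms are combined using exp(i*s)*conj(exp(i*t)) = exp(i*(s-t)), and sums of them are collapsed using the identity that for every m > 1 the m distinct m-th roots of unity sum to 0, e.g. 1 + exp(2*I*pi/3) + exp(-2*I*pi/3) = 0.)
A character is irreducible iff <chi, chi> = 1, so this representation is irreducible.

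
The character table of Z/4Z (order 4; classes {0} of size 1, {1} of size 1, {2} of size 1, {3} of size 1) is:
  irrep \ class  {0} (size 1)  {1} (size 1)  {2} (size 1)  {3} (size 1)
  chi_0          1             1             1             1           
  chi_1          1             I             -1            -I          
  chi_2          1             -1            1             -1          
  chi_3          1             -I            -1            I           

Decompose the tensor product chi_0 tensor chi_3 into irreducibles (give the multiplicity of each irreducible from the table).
chi_0 tensor chi_3 = chi_3 (all other irreducibles have multiplicity 0).

Reasoning: The character of a tensor product is the pointwise product (chi_0 * chi_3)(C) = chi_0(C) * chi_3(C):
  {0}: (1)*(1), {1}: (1)*(-I), {2}: (1)*(-1), {3}: (1)*(I)
so (chi_0 * chi_3) takes values
  {0} -> 1, {1} -> -I, {2} -> -1, {3} -> I.
Now take the inner product of this character with each irreducible chi from the table, <chi_0*chi_3, chi> = (1/4) sum_C |C| (chi_0*chi_3)(C) conj(chi(C)):
  <chi_0*chi_3, chi_0> = (1/4)[1*(1)*conj(1) + 1*(-I)*conj(1) + 1*(-1)*conj(1) + 1*(I)*conj(1)]
      = (1/4)[(1) + (-I) + (-1) + (I)] = 0/4 = 0
  <chi_0*chi_3, chi_1> = (1/4)[1*(1)*conj(1) + 1*(-I)*conj(I) + 1*(-1)*conj(-1) + 1*(I)*conj(-I)]
      = (1/4)[(1) + (-1) + (1) + (-1)] = 0/4 = 0
  <chi_0*chi_3, chi_2> = (1/4)[1*(1)*conj(1) + 1*(-I)*conj(-1) + 1*(-1)*conj(1) + 1*(I)*conj(-1)]
      = (1/4)[(1) + (I) + (-1) + (-I)] = 0/4 = 0
  <chi_0*chi_3, chi_3> = (1/4)[1*(1)*conj(1) + 1*(-I)*conj(-I) + 1*(-1)*conj(-1) + 1*(I)*conj(I)]
      = (1/4)[(1) + (1) + (1) + (1)] = 4/4 = 1
(Exp terms are combined using exp(i*s)*conj(exp(i*t)) = exp(i*(s-t)), and sums of them are collapsed using the identity that for every m > 1 the m distinct m-th roots of unity sum to 0, e.g. 1 + exp(2*I*pi/3) + exp(-2*I*pi/3) = 0.)
Hence the multiplicities are chi_3: 1. Dimension check: dim(chi_0)*dim(chi_3) = 1*1 = 1 and sum (mult * dim) = 1*1 = 1.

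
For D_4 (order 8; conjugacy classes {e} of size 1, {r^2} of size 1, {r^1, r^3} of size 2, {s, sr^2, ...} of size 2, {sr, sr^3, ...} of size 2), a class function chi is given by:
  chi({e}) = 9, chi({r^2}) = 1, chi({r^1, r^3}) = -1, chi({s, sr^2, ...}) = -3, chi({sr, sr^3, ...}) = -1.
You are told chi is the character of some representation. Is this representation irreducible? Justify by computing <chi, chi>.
Not irreducible (reducible): <chi, chi> = 13 > 1.

Justification: <chi, chi> = (1/|G|) sum_C |C| * |chi(C)|^2 = (1/8)[1*|9|^2 + 1*|1|^2 + 2*|-1|^2 + 2*|-3|^2 + 2*|-1|^2]
  = (1/8)[(81) + (1) + (2) + (18) + (2)] = 104/8 = 13.
A character is irreducible iff <chi, chi> = 1, so this representation is reducible.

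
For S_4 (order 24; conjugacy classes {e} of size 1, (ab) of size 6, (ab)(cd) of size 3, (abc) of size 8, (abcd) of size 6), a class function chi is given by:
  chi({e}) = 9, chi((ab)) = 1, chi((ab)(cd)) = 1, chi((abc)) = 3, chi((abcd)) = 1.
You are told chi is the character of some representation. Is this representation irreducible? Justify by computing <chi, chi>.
Not irreducible (reducible): <chi, chi> = 7 > 1.

Why: <chi, chi> = (1/|G|) sum_C |C| * |chi(C)|^2 = (1/24)[1*|9|^2 + 6*|1|^2 + 3*|1|^2 + 8*|3|^2 + 6*|1|^2]
  = (1/24)[(81) + (6) + (3) + (72) + (6)] = 168/24 = 7.
A character is irreducible iff <chi, chi> = 1, so this representation is reducible.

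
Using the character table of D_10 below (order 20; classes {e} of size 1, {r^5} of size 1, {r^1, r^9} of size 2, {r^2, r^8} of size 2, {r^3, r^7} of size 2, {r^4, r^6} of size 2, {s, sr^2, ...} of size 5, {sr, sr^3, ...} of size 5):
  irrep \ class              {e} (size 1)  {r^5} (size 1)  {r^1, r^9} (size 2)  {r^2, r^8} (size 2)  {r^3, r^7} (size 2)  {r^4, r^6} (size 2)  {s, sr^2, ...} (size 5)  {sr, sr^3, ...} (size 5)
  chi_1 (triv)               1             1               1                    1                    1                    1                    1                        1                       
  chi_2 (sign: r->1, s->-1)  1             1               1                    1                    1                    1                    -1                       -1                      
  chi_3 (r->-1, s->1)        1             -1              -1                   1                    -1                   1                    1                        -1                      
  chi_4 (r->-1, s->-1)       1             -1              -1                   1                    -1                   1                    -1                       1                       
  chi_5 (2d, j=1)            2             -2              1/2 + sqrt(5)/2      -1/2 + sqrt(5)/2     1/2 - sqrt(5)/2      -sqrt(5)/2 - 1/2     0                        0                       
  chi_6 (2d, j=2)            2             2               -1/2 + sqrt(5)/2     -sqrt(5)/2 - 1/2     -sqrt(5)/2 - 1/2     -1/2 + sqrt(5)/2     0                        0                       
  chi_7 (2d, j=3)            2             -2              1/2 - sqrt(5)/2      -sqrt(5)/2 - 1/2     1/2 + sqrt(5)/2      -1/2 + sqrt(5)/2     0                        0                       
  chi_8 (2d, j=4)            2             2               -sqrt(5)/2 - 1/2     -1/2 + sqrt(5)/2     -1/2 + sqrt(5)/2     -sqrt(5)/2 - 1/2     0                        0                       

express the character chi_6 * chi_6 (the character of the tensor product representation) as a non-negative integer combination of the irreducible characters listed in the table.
chi_6 tensor chi_6 = chi_1 + chi_2 + chi_8 (all other irreducibles have multiplicity 0).

Solution. The character of a tensor product is the pointwise product (chi_6 * chi_6)(C) = chi_6(C) * chi_6(C):
  {e}: (2)*(2), {r^5}: (2)*(2), {r^1, r^9}: (-1/2 + sqrt(5)/2)*(-1/2 + sqrt(5)/2), {r^2, r^8}: (-sqrt(5)/2 - 1/2)*(-sqrt(5)/2 - 1/2), {r^3, r^7}: (-sqrt(5)/2 - 1/2)*(-sqrt(5)/2 - 1/2), {r^4, r^6}: (-1/2 + sqrt(5)/2)*(-1/2 + sqrt(5)/2), {s, sr^2, ...}: (0)*(0), {sr, sr^3, ...}: (0)*(0)
so (chi_6 * chi_6) takes values
  {e} -> 4, {r^5} -> 4, {r^1, r^9} -> 3/2 - sqrt(5)/2, {r^2, r^8} -> sqrt(5)/2 + 3/2, {r^3, r^7} -> sqrt(5)/2 + 3/2, {r^4, r^6} -> 3/2 - sqrt(5)/2, {s, sr^2, ...} -> 0, {sr, sr^3, ...} -> 0.
Now take the inner product of this character with each irreducible chi from the table, <chi_6*chi_6, chi> = (1/20) sum_C |C| (chi_6*chi_6)(C) conj(chi(C)):
  <chi_6*chi_6, chi_1> = (1/20)[1*(4)*conj(1) + 1*(4)*conj(1) + 2*(3/2 - sqrt(5)/2)*conj(1) + 2*(sqrt(5)/2 + 3/2)*conj(1) + 2*(sqrt(5)/2 + 3/2)*conj(1) + 2*(3/2 - sqrt(5)/2)*conj(1) + 5*(0)*conj(1) + 5*(0)*conj(1)]
      = (1/20)[(4) + (4) + (3 - sqrt(5)) + (sqrt(5) + 3) + (sqrt(5) + 3) + (3 - sqrt(5)) + (0) + (0)] = 20/20 = 1
  <chi_6*chi_6, chi_2> = (1/20)[1*(4)*conj(1) + 1*(4)*conj(1) + 2*(3/2 - sqrt(5)/2)*conj(1) + 2*(sqrt(5)/2 + 3/2)*conj(1) + 2*(sqrt(5)/2 + 3/2)*conj(1) + 2*(3/2 - sqrt(5)/2)*conj(1) + 5*(0)*conj(-1) + 5*(0)*conj(-1)]
      = (1/20)[(4) + (4) + (3 - sqrt(5)) + (sqrt(5) + 3) + (sqrt(5) + 3) + (3 - sqrt(5)) + (0) + (0)] = 20/20 = 1
  <chi_6*chi_6, chi_3> = (1/20)[1*(4)*conj(1) + 1*(4)*conj(-1) + 2*(3/2 - sqrt(5)/2)*conj(-1) + 2*(sqrt(5)/2 + 3/2)*conj(1) + 2*(sqrt(5)/2 + 3/2)*conj(-1) + 2*(3/2 - sqrt(5)/2)*conj(1) + 5*(0)*conj(1) + 5*(0)*conj(-1)]
      = (1/20)[(4) + (-4) + (-3 + sqrt(5)) + (sqrt(5) + 3) + (-3 - sqrt(5)) + (3 - sqrt(5)) + (0) + (0)] = 0/20 = 0
  <chi_6*chi_6, chi_4> = (1/20)[1*(4)*conj(1) + 1*(4)*conj(-1) + 2*(3/2 - sqrt(5)/2)*conj(-1) + 2*(sqrt(5)/2 + 3/2)*conj(1) + 2*(sqrt(5)/2 + 3/2)*conj(-1) + 2*(3/2 - sqrt(5)/2)*conj(1) + 5*(0)*conj(-1) + 5*(0)*conj(1)]
      = (1/20)[(4) + (-4) + (-3 + sqrt(5)) + (sqrt(5) + 3) + (-3 - sqrt(5)) + (3 - sqrt(5)) + (0) + (0)] = 0/20 = 0
  <chi_6*chi_6, chi_5> = (1/20)[1*(4)*conj(2) + 1*(4)*conj(-2) + 2*(3/2 - sqrt(5)/2)*conj(1/2 + sqrt(5)/2) + 2*(sqrt(5)/2 + 3/2)*conj(-1/2 + sqrt(5)/2) + 2*(sqrt(5)/2 + 3/2)*conj(1/2 - sqrt(5)/2) + 2*(3/2 - sqrt(5)/2)*conj(-sqrt(5)/2 - 1/2) + 5*(0)*conj(0) + 5*(0)*conj(0)]
      = (1/20)[(8) + (-8) + (-1 + sqrt(5)) + (1 + sqrt(5)) + (-sqrt(5) - 1) + (1 - sqrt(5)) + (0) + (0)] = 0/20 = 0
  <chi_6*chi_6, chi_6> = (1/20)[1*(4)*conj(2) + 1*(4)*conj(2) + 2*(3/2 - sqrt(5)/2)*conj(-1/2 + sqrt(5)/2) + 2*(sqrt(5)/2 + 3/2)*conj(-sqrt(5)/2 - 1/2) + 2*(sqrt(5)/2 + 3/2)*conj(-sqrt(5)/2 - 1/2) + 2*(3/2 - sqrt(5)/2)*conj(-1/2 + sqrt(5)/2) + 5*(0)*conj(0) + 5*(0)*conj(0)]
      = (1/20)[(8) + (8) + (-4 + 2*sqrt(5)) + (-2*sqrt(5) - 4) + (-2*sqrt(5) - 4) + (-4 + 2*sqrt(5)) + (0) + (0)] = 0/20 = 0
  <chi_6*chi_6, chi_7> = (1/20)[1*(4)*conj(2) + 1*(4)*conj(-2) + 2*(3/2 - sqrt(5)/2)*conj(1/2 - sqrt(5)/2) + 2*(sqrt(5)/2 + 3/2)*conj(-sqrt(5)/2 - 1/2) + 2*(sqrt(5)/2 + 3/2)*conj(1/2 + sqrt(5)/2) + 2*(3/2 - sqrt(5)/2)*conj(-1/2 + sqrt(5)/2) + 5*(0)*conj(0) + 5*(0)*conj(0)]
      = (1/20)[(8) + (-8) + (4 - 2*sqrt(5)) + (-2*sqrt(5) - 4) + (4 + 2*sqrt(5)) + (-4 + 2*sqrt(5)) + (0) + (0)] = 0/20 = 0
  <chi_6*chi_6, chi_8> = (1/20)[1*(4)*conj(2) + 1*(4)*conj(2) + 2*(3/2 - sqrt(5)/2)*conj(-sqrt(5)/2 - 1/2) + 2*(sqrt(5)/2 + 3/2)*conj(-1/2 + sqrt(5)/2) + 2*(sqrt(5)/2 + 3/2)*conj(-1/2 + sqrt(5)/2) + 2*(3/2 - sqrt(5)/2)*conj(-sqrt(5)/2 - 1/2) + 5*(0)*conj(0) + 5*(0)*conj(0)]
      = (1/20)[(8) + (8) + (1 - sqrt(5)) + (1 + sqrt(5)) + (1 + sqrt(5)) + (1 - sqrt(5)) + (0) + (0)] = 20/20 = 1
Hence the multiplicities are chi_1: 1, chi_2: 1, chi_8: 1. Dimension check: dim(chi_6)*dim(chi_6) = 2*2 = 4 and sum (mult * dim) = 1*1 + 1*1 + 1*2 = 4.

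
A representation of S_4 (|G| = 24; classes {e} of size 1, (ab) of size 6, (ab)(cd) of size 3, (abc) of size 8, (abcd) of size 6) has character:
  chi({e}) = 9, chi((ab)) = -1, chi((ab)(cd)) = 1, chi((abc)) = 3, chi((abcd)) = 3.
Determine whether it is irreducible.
Not irreducible (reducible): <chi, chi> = 9 > 1.

Details: <chi, chi> = (1/|G|) sum_C |C| * |chi(C)|^2 = (1/24)[1*|9|^2 + 6*|-1|^2 + 3*|1|^2 + 8*|3|^2 + 6*|3|^2]
  = (1/24)[(81) + (6) + (3) + (72) + (54)] = 216/24 = 9.
A character is irreducible iff <chi, chi> = 1, so this representation is reducible.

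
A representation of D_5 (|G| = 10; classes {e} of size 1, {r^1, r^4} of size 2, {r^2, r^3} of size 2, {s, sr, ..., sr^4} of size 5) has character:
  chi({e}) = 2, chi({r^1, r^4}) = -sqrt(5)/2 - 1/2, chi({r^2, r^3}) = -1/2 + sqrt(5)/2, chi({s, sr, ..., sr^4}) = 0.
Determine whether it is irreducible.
Irreducible: <chi, chi> = 1.

Working: <chi, chi> = (1/|G|) sum_C |C| * |chi(C)|^2 = (1/10)[1*|2|^2 + 2*|-sqrt(5)/2 - 1/2|^2 + 2*|-1/2 + sqrt(5)/2|^2 + 5*|0|^2]
  = (1/10)[(4) + (sqrt(5) + 3) + (3 - sqrt(5)) + (0)] = 10/10 = 1.
A character is irreducible iff <chi, chi> = 1, so this representation is irreducible.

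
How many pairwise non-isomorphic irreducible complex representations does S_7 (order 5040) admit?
15

Reasoning: The number of irreducible complex representations of a finite group equals its number of conjugacy classes. Conjugacy classes in S_7 correspond to cycle types, i.e. partitions of 7; there are p(7) = 15 of them, so S_7 (order 5040) has exactly 15 irreducible complex representations.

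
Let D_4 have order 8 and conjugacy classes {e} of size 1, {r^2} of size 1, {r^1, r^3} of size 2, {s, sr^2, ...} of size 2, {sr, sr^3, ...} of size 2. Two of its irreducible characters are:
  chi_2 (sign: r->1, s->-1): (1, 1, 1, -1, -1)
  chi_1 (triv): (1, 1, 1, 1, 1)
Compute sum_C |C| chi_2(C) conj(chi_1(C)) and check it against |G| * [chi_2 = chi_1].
Sum = 0; so <chi_2, chi_1> = 0 (distinct irreducibles are orthogonal).

Why: Compute term by term over conjugacy classes (|C| * chi_2(C) * conj(chi_1(C))):
  1*(1)*conj(1) + 1*(1)*conj(1) + 2*(1)*conj(1) + 2*(-1)*conj(1) + 2*(-1)*conj(1)
  = (1) + (1) + (2) + (-2) + (-2)
  = 0.
Dividing by |G| = 8 gives 0/8 = 0, matching the row-orthogonality relation <chi_2, chi_1> = [chi_2 = chi_1].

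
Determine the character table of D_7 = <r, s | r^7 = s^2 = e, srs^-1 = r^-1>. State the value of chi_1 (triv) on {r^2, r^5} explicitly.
Conjugacy classes: {e} of size 1, {r^1, r^6} of size 2, {r^2, r^5} of size 2, {r^3, r^4} of size 2, {s, sr, ..., sr^6} of size 7.
Character table:
  irrep \ class              {e} (size 1)  {r^1, r^6} (size 2)  {r^2, r^5} (size 2)  {r^3, r^4} (size 2)  {s, sr, ..., sr^6} (size 7)
  chi_1 (triv)               1             1                    1                    1                    1                          
  chi_2 (sign: r->1, s->-1)  1             1                    1                    1                    -1                         
  chi_3 (2d, j=1)            2             2*cos(2*pi/7)        -2*cos(3*pi/7)       -2*cos(pi/7)         0                          
  chi_4 (2d, j=2)            2             -2*cos(3*pi/7)       -2*cos(pi/7)         2*cos(2*pi/7)        0                          
  chi_5 (2d, j=3)            2             -2*cos(pi/7)         2*cos(2*pi/7)        -2*cos(3*pi/7)       0                          

Spot check: chi_1 (triv) on {r^2, r^5} = 1.

Explanation: D_7 has order 2*7 = 14 with 5 conjugacy classes, hence 5 irreducibles. Sum of squared dims 1 + 1 + 4 + 4 + 4 = 14 = |G|. Linear characters come from the abelianisation; the 2-dimensional irreps have character r^k -> 2*cos(2*pi*j*k/7), reflections -> 0.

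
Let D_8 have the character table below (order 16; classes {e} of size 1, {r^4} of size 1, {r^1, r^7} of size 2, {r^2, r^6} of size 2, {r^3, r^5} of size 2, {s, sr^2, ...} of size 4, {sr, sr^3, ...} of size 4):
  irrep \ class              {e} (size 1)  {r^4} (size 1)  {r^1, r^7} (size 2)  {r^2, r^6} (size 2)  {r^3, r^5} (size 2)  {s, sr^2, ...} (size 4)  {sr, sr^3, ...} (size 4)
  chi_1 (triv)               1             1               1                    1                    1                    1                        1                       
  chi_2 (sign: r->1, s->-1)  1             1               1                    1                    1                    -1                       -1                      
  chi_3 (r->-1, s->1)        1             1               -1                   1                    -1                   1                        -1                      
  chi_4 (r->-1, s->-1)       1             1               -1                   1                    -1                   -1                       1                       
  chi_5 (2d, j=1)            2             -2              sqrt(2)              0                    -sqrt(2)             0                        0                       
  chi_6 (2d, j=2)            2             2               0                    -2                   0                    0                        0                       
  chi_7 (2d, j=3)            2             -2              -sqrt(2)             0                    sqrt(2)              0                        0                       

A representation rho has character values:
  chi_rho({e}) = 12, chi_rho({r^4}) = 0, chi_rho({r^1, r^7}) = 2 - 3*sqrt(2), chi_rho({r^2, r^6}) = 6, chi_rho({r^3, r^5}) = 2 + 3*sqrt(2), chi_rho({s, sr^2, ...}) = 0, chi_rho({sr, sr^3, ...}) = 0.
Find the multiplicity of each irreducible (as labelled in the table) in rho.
Multiplicities: chi_1: 2, chi_2: 2, chi_3: 1, chi_4: 1, chi_5: 0, chi_6: 0, chi_7: 3.

Reasoning: Use <chi_rho, chi> = (1/|G|) sum_C |C| * chi_rho(C) * conj(chi(C)) with |G| = 16 for each irreducible chi in the table:
  <chi_rho, chi_1> = (1/16)[1*(12)*conj(1) + 1*(0)*conj(1) + 2*(2 - 3*sqrt(2))*conj(1) + 2*(6)*conj(1) + 2*(2 + 3*sqrt(2))*conj(1) + 4*(0)*conj(1) + 4*(0)*conj(1)]
      = (1/16)[(12) + (0) + (4 - 6*sqrt(2)) + (12) + (4 + 6*sqrt(2)) + (0) + (0)] = 32/16 = 2
  <chi_rho, chi_2> = (1/16)[1*(12)*conj(1) + 1*(0)*conj(1) + 2*(2 - 3*sqrt(2))*conj(1) + 2*(6)*conj(1) + 2*(2 + 3*sqrt(2))*conj(1) + 4*(0)*conj(-1) + 4*(0)*conj(-1)]
      = (1/16)[(12) + (0) + (4 - 6*sqrt(2)) + (12) + (4 + 6*sqrt(2)) + (0) + (0)] = 32/16 = 2
  <chi_rho, chi_3> = (1/16)[1*(12)*conj(1) + 1*(0)*conj(1) + 2*(2 - 3*sqrt(2))*conj(-1) + 2*(6)*conj(1) + 2*(2 + 3*sqrt(2))*conj(-1) + 4*(0)*conj(1) + 4*(0)*conj(-1)]
      = (1/16)[(12) + (0) + (-4 + 6*sqrt(2)) + (12) + (-6*sqrt(2) - 4) + (0) + (0)] = 16/16 = 1
  <chi_rho, chi_4> = (1/16)[1*(12)*conj(1) + 1*(0)*conj(1) + 2*(2 - 3*sqrt(2))*conj(-1) + 2*(6)*conj(1) + 2*(2 + 3*sqrt(2))*conj(-1) + 4*(0)*conj(-1) + 4*(0)*conj(1)]
      = (1/16)[(12) + (0) + (-4 + 6*sqrt(2)) + (12) + (-6*sqrt(2) - 4) + (0) + (0)] = 16/16 = 1
  <chi_rho, chi_5> = (1/16)[1*(12)*conj(2) + 1*(0)*conj(-2) + 2*(2 - 3*sqrt(2))*conj(sqrt(2)) + 2*(6)*conj(0) + 2*(2 + 3*sqrt(2))*conj(-sqrt(2)) + 4*(0)*conj(0) + 4*(0)*conj(0)]
      = (1/16)[(24) + (0) + (-12 + 4*sqrt(2)) + (0) + (-12 - 4*sqrt(2)) + (0) + (0)] = 0/16 = 0
  <chi_rho, chi_6> = (1/16)[1*(12)*conj(2) + 1*(0)*conj(2) + 2*(2 - 3*sqrt(2))*conj(0) + 2*(6)*conj(-2) + 2*(2 + 3*sqrt(2))*conj(0) + 4*(0)*conj(0) + 4*(0)*conj(0)]
      = (1/16)[(24) + (0) + (0) + (-24) + (0) + (0) + (0)] = 0/16 = 0
  <chi_rho, chi_7> = (1/16)[1*(12)*conj(2) + 1*(0)*conj(-2) + 2*(2 - 3*sqrt(2))*conj(-sqrt(2)) + 2*(6)*conj(0) + 2*(2 + 3*sqrt(2))*conj(sqrt(2)) + 4*(0)*conj(0) + 4*(0)*conj(0)]
      = (1/16)[(24) + (0) + (12 - 4*sqrt(2)) + (0) + (4*sqrt(2) + 12) + (0) + (0)] = 48/16 = 3
Dimension check: dim(rho) = sum (mult * dim) = 2*1 + 2*1 + 1*1 + 1*1 + 0*2 + 0*2 + 3*2 = 12 = chi_rho(e) = 12.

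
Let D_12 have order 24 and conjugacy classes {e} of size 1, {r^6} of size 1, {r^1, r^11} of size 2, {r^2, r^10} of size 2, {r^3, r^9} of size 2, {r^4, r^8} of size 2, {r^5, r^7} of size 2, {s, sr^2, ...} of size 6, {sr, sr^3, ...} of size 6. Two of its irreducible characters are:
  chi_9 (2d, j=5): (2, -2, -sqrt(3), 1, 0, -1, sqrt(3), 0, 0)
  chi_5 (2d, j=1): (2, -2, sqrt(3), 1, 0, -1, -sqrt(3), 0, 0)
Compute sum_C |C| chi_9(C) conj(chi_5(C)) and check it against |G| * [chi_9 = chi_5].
Sum = 0; so <chi_9, chi_5> = 0 (distinct irreducibles are orthogonal).

Argument: Compute term by term over conjugacy classes (|C| * chi_9(C) * conj(chi_5(C))):
  1*(2)*conj(2) + 1*(-2)*conj(-2) + 2*(-sqrt(3))*conj(sqrt(3)) + 2*(1)*conj(1) + 2*(0)*conj(0) + 2*(-1)*conj(-1) + 2*(sqrt(3))*conj(-sqrt(3)) + 6*(0)*conj(0) + 6*(0)*conj(0)
  = (4) + (4) + (-6) + (2) + (0) + (2) + (-6) + (0) + (0)
  = 0.
Dividing by |G| = 24 gives 0/24 = 0, matching the row-orthogonality relation <chi_9, chi_5> = [chi_9 = chi_5].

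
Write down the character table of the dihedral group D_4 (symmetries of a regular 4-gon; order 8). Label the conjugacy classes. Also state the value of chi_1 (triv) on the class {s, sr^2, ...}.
Conjugacy classes: {e} of size 1, {r^2} of size 1, {r^1, r^3} of size 2, {s, sr^2, ...} of size 2, {sr, sr^3, ...} of size 2.
Character table:
  irrep \ class              {e} (size 1)  {r^2} (size 1)  {r^1, r^3} (size 2)  {s, sr^2, ...} (size 2)  {sr, sr^3, ...} (size 2)
  chi_1 (triv)               1             1               1                    1                        1                       
  chi_2 (sign: r->1, s->-1)  1             1               1                    -1                       -1                      
  chi_3 (r->-1, s->1)        1             1               -1                   1                        -1                      
  chi_4 (r->-1, s->-1)       1             1               -1                   -1                       1                       
  chi_5 (2d, j=1)            2             -2              0                    0                        0                       

Spot check: chi_1 (triv) on {s, sr^2, ...} = 1.

Working: D_4 has order 2*4 = 8 with 5 conjugacy classes, hence 5 irreducibles. Sum of squared dims 1 + 1 + 1 + 1 + 4 = 8 = |G|. Linear characters come from the abelianisation; the 2-dimensional irreps have character r^k -> 2*cos(2*pi*j*k/4), reflections -> 0.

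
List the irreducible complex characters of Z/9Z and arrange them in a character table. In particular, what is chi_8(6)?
Character table of Z/9Z (irreps indexed chi_0,...,chi_8 with chi_k(m) = zeta_9^(k*m), zeta_9 = exp(2*pi*i/9)):
  irrep \ class  {0} (size 1)  {1} (size 1)    {2} (size 1)    {3} (size 1)    {4} (size 1)    {5} (size 1)    {6} (size 1)    {7} (size 1)    {8} (size 1)  
  chi_0          1             1               1               1               1               1               1               1               1             
  chi_1          1             exp(2*I*pi/9)   exp(4*I*pi/9)   exp(2*I*pi/3)   exp(8*I*pi/9)   exp(-8*I*pi/9)  exp(-2*I*pi/3)  exp(-4*I*pi/9)  exp(-2*I*pi/9)
  chi_2          1             exp(4*I*pi/9)   exp(8*I*pi/9)   exp(-2*I*pi/3)  exp(-2*I*pi/9)  exp(2*I*pi/9)   exp(2*I*pi/3)   exp(-8*I*pi/9)  exp(-4*I*pi/9)
  chi_3          1             exp(2*I*pi/3)   exp(-2*I*pi/3)  1               exp(2*I*pi/3)   exp(-2*I*pi/3)  1               exp(2*I*pi/3)   exp(-2*I*pi/3)
  chi_4          1             exp(8*I*pi/9)   exp(-2*I*pi/9)  exp(2*I*pi/3)   exp(-4*I*pi/9)  exp(4*I*pi/9)   exp(-2*I*pi/3)  exp(2*I*pi/9)   exp(-8*I*pi/9)
  chi_5          1             exp(-8*I*pi/9)  exp(2*I*pi/9)   exp(-2*I*pi/3)  exp(4*I*pi/9)   exp(-4*I*pi/9)  exp(2*I*pi/3)   exp(-2*I*pi/9)  exp(8*I*pi/9) 
  chi_6          1             exp(-2*I*pi/3)  exp(2*I*pi/3)   1               exp(-2*I*pi/3)  exp(2*I*pi/3)   1               exp(-2*I*pi/3)  exp(2*I*pi/3) 
  chi_7          1             exp(-4*I*pi/9)  exp(-8*I*pi/9)  exp(2*I*pi/3)   exp(2*I*pi/9)   exp(-2*I*pi/9)  exp(-2*I*pi/3)  exp(8*I*pi/9)   exp(4*I*pi/9) 
  chi_8          1             exp(-2*I*pi/9)  exp(-4*I*pi/9)  exp(-2*I*pi/3)  exp(-8*I*pi/9)  exp(8*I*pi/9)   exp(2*I*pi/3)   exp(4*I*pi/9)   exp(2*I*pi/9) 

Spot check: chi_8(6) = zeta_9^(8*6) = zeta_9^48 = exp(2*I*pi/3).

Solution. Z/9Z is abelian, so all 9 irreducible complex representations are 1-dimensional. They are given by chi_k(m) = zeta_9^(k*m) for k = 0,...,8. Row orthogonality: sum_m chi_k(m) conj(chi_l(m)) = 9 * [k = l].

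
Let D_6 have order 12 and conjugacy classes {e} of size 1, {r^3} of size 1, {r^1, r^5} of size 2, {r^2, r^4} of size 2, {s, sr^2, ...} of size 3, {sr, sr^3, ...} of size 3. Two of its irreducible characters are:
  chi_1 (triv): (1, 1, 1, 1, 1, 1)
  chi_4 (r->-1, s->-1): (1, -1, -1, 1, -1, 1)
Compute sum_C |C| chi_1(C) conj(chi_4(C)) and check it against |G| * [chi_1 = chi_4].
Sum = 0; so <chi_1, chi_4> = 0 (distinct irreducibles are orthogonal).

Argument: Compute term by term over conjugacy classes (|C| * chi_1(C) * conj(chi_4(C))):
  1*(1)*conj(1) + 1*(1)*conj(-1) + 2*(1)*conj(-1) + 2*(1)*conj(1) + 3*(1)*conj(-1) + 3*(1)*conj(1)
  = (1) + (-1) + (-2) + (2) + (-3) + (3)
  = 0.
Dividing by |G| = 12 gives 0/12 = 0, matching the row-orthogonality relation <chi_1, chi_4> = [chi_1 = chi_4].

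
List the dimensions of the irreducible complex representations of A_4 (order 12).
Dimensions: 1, 1, 1, 3

Why: There are 4 irreducibles (= number of conjugacy classes). Their dimensions d_i satisfy sum d_i^2 = |G| = 12: 1 + 1 + 1 + 9 = 12.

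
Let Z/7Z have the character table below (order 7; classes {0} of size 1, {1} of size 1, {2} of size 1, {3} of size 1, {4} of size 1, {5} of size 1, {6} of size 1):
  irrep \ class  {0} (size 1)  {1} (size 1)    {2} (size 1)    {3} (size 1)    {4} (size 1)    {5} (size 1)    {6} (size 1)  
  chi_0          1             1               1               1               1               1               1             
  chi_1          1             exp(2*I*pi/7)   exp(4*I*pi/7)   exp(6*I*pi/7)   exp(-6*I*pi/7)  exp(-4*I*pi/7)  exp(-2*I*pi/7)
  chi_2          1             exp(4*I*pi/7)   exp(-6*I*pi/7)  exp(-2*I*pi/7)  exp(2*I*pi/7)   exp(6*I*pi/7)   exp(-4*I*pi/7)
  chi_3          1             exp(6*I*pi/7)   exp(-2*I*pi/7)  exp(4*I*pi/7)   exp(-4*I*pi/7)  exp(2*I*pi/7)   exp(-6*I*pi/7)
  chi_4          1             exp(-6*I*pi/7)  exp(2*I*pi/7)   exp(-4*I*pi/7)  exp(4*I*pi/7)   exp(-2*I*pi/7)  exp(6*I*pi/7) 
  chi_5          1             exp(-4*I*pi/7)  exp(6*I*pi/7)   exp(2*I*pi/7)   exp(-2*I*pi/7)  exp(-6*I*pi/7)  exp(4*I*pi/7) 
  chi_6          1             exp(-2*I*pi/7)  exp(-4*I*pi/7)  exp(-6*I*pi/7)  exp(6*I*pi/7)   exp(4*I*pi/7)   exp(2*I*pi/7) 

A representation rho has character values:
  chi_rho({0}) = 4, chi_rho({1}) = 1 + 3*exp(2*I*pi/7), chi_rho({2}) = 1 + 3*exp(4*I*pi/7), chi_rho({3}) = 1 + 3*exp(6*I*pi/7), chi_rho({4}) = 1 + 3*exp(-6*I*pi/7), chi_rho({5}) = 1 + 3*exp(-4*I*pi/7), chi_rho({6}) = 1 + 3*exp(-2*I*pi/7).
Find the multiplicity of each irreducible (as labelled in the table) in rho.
Multiplicities: chi_0: 1, chi_1: 3, chi_2: 0, chi_3: 0, chi_4: 0, chi_5: 0, chi_6: 0.

Explanation: Use <chi_rho, chi> = (1/|G|) sum_C |C| * chi_rho(C) * conj(chi(C)) with |G| = 7 for each irreducible chi in the table:
  <chi_rho, chi_0> = (1/7)[1*(4)*conj(1) + 1*(1 + 3*exp(2*I*pi/7))*conj(1) + 1*(1 + 3*exp(4*I*pi/7))*conj(1) + 1*(1 + 3*exp(6*I*pi/7))*conj(1) + 1*(1 + 3*exp(-6*I*pi/7))*conj(1) + 1*(1 + 3*exp(-4*I*pi/7))*conj(1) + 1*(1 + 3*exp(-2*I*pi/7))*conj(1)]
      = (1/7)[(4) + (1 + 3*exp(2*I*pi/7)) + (1 + 3*exp(4*I*pi/7)) + (1 + 3*exp(6*I*pi/7)) + (1 + 3*exp(-6*I*pi/7)) + (1 + 3*exp(-4*I*pi/7)) + (1 + 3*exp(-2*I*pi/7))] = 7/7 = 1
  <chi_rho, chi_1> = (1/7)[1*(4)*conj(1) + 1*(1 + 3*exp(2*I*pi/7))*conj(exp(2*I*pi/7)) + 1*(1 + 3*exp(4*I*pi/7))*conj(exp(4*I*pi/7)) + 1*(1 + 3*exp(6*I*pi/7))*conj(exp(6*I*pi/7)) + 1*(1 + 3*exp(-6*I*pi/7))*conj(exp(-6*I*pi/7)) + 1*(1 + 3*exp(-4*I*pi/7))*conj(exp(-4*I*pi/7)) + 1*(1 + 3*exp(-2*I*pi/7))*conj(exp(-2*I*pi/7))]
      = (1/7)[(4) + (3 + exp(-2*I*pi/7)) + (3 + exp(-4*I*pi/7)) + (3 + exp(-6*I*pi/7)) + (3 + exp(6*I*pi/7)) + (3 + exp(4*I*pi/7)) + (3 + exp(2*I*pi/7))] = 21/7 = 3
  <chi_rho, chi_2> = (1/7)[1*(4)*conj(1) + 1*(1 + 3*exp(2*I*pi/7))*conj(exp(4*I*pi/7)) + 1*(1 + 3*exp(4*I*pi/7))*conj(exp(-6*I*pi/7)) + 1*(1 + 3*exp(6*I*pi/7))*conj(exp(-2*I*pi/7)) + 1*(1 + 3*exp(-6*I*pi/7))*conj(exp(2*I*pi/7)) + 1*(1 + 3*exp(-4*I*pi/7))*conj(exp(6*I*pi/7)) + 1*(1 + 3*exp(-2*I*pi/7))*conj(exp(-4*I*pi/7))]
      = (1/7)[(4) + (3*exp(-2*I*pi/7) + exp(-4*I*pi/7)) + (3*exp(-4*I*pi/7) + exp(6*I*pi/7)) + (3*exp(-6*I*pi/7) + exp(2*I*pi/7)) + (exp(-2*I*pi/7) + 3*exp(6*I*pi/7)) + (exp(-6*I*pi/7) + 3*exp(4*I*pi/7)) + (exp(4*I*pi/7) + 3*exp(2*I*pi/7))] = 0/7 = 0
  <chi_rho, chi_3> = (1/7)[1*(4)*conj(1) + 1*(1 + 3*exp(2*I*pi/7))*conj(exp(6*I*pi/7)) + 1*(1 + 3*exp(4*I*pi/7))*conj(exp(-2*I*pi/7)) + 1*(1 + 3*exp(6*I*pi/7))*conj(exp(4*I*pi/7)) + 1*(1 + 3*exp(-6*I*pi/7))*conj(exp(-4*I*pi/7)) + 1*(1 + 3*exp(-4*I*pi/7))*conj(exp(2*I*pi/7)) + 1*(1 + 3*exp(-2*I*pi/7))*conj(exp(-6*I*pi/7))]
      = (1/7)[(4) + (3*exp(-4*I*pi/7) + exp(-6*I*pi/7)) + (exp(2*I*pi/7) + 3*exp(6*I*pi/7)) + (exp(-4*I*pi/7) + 3*exp(2*I*pi/7)) + (3*exp(-2*I*pi/7) + exp(4*I*pi/7)) + (3*exp(-6*I*pi/7) + exp(-2*I*pi/7)) + (exp(6*I*pi/7) + 3*exp(4*I*pi/7))] = 0/7 = 0
  <chi_rho, chi_4> = (1/7)[1*(4)*conj(1) + 1*(1 + 3*exp(2*I*pi/7))*conj(exp(-6*I*pi/7)) + 1*(1 + 3*exp(4*I*pi/7))*conj(exp(2*I*pi/7)) + 1*(1 + 3*exp(6*I*pi/7))*conj(exp(-4*I*pi/7)) + 1*(1 + 3*exp(-6*I*pi/7))*conj(exp(4*I*pi/7)) + 1*(1 + 3*exp(-4*I*pi/7))*conj(exp(-2*I*pi/7)) + 1*(1 + 3*exp(-2*I*pi/7))*conj(exp(6*I*pi/7))]
      = (1/7)[(4) + (3*exp(-6*I*pi/7) + exp(6*I*pi/7)) + (exp(-2*I*pi/7) + 3*exp(2*I*pi/7)) + (3*exp(-4*I*pi/7) + exp(4*I*pi/7)) + (exp(-4*I*pi/7) + 3*exp(4*I*pi/7)) + (3*exp(-2*I*pi/7) + exp(2*I*pi/7)) + (exp(-6*I*pi/7) + 3*exp(6*I*pi/7))] = 0/7 = 0
  <chi_rho, chi_5> = (1/7)[1*(4)*conj(1) + 1*(1 + 3*exp(2*I*pi/7))*conj(exp(-4*I*pi/7)) + 1*(1 + 3*exp(4*I*pi/7))*conj(exp(6*I*pi/7)) + 1*(1 + 3*exp(6*I*pi/7))*conj(exp(2*I*pi/7)) + 1*(1 + 3*exp(-6*I*pi/7))*conj(exp(-2*I*pi/7)) + 1*(1 + 3*exp(-4*I*pi/7))*conj(exp(-6*I*pi/7)) + 1*(1 + 3*exp(-2*I*pi/7))*conj(exp(4*I*pi/7))]
      = (1/7)[(4) + (exp(4*I*pi/7) + 3*exp(6*I*pi/7)) + (3*exp(-2*I*pi/7) + exp(-6*I*pi/7)) + (exp(-2*I*pi/7) + 3*exp(4*I*pi/7)) + (3*exp(-4*I*pi/7) + exp(2*I*pi/7)) + (exp(6*I*pi/7) + 3*exp(2*I*pi/7)) + (3*exp(-6*I*pi/7) + exp(-4*I*pi/7))] = 0/7 = 0
  <chi_rho, chi_6> = (1/7)[1*(4)*conj(1) + 1*(1 + 3*exp(2*I*pi/7))*conj(exp(-2*I*pi/7)) + 1*(1 + 3*exp(4*I*pi/7))*conj(exp(-4*I*pi/7)) + 1*(1 + 3*exp(6*I*pi/7))*conj(exp(-6*I*pi/7)) + 1*(1 + 3*exp(-6*I*pi/7))*conj(exp(6*I*pi/7)) + 1*(1 + 3*exp(-4*I*pi/7))*conj(exp(4*I*pi/7)) + 1*(1 + 3*exp(-2*I*pi/7))*conj(exp(2*I*pi/7))]
      = (1/7)[(4) + (exp(2*I*pi/7) + 3*exp(4*I*pi/7)) + (3*exp(-6*I*pi/7) + exp(4*I*pi/7)) + (3*exp(-2*I*pi/7) + exp(6*I*pi/7)) + (exp(-6*I*pi/7) + 3*exp(2*I*pi/7)) + (exp(-4*I*pi/7) + 3*exp(6*I*pi/7)) + (3*exp(-4*I*pi/7) + exp(-2*I*pi/7))] = 0/7 = 0
(Exp terms are combined using exp(i*s)*conj(exp(i*t)) = exp(i*(s-t)), and sums of them are collapsed using the identity that for every m > 1 the m distinct m-th roots of unity sum to 0, e.g. 1 + exp(2*I*pi/3) + exp(-2*I*pi/3) = 0.)
Dimension check: dim(rho) = sum (mult * dim) = 1*1 + 3*1 + 0*1 + 0*1 + 0*1 + 0*1 + 0*1 = 4 = chi_rho(e) = 4.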